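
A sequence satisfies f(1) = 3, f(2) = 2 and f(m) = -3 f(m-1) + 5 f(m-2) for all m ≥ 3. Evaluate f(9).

f(3) = -3·2 + 5·3 = 9
f(4) = -3·9 + 5·2 = -17
f(5) = -3·(-17) + 5·9 = 96
f(6) = -3·96 + 5·(-17) = -373
f(7) = -3·(-373) + 5·96 = 1599
f(8) = -3·1599 + 5·(-373) = -6662
f(9) = -3·(-6662) + 5·1599 = 27981

27981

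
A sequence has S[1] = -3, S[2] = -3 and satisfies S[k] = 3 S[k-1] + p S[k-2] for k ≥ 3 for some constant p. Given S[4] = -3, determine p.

S[3] = -9 - 3p
S[4] = -27 - 12p
So -27 - 12p = -3, giving p = -2.

-2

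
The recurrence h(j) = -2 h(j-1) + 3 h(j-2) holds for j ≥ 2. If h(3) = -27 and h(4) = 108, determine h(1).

3

Rearranging, h(j-2) = (h(j) + 2 h(j-1)) / 3.
h(2) = (108 + 2·(-27)) / 3 = 54/3 = 18
h(1) = (-27 + 2·18) / 3 = 9/3 = 3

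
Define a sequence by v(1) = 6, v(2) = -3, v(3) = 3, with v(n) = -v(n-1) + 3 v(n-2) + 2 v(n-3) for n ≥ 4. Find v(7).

v(4) = -3 + 3·(-3) + 2·6 = 0
v(5) = -0 + 3·3 + 2·(-3) = 3
v(6) = -3 + 3·0 + 2·3 = 3
v(7) = -3 + 3·3 + 2·0 = 6

6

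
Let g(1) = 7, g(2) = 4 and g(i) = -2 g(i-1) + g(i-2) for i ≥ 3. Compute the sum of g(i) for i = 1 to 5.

g(3) = -2(4) + 7 = -1
g(4) = -2(-1) + 4 = 6
g(5) = -2(6) + (-1) = -13
Sum = 7 + 4 + (-1) + 6 + (-13) = 3

3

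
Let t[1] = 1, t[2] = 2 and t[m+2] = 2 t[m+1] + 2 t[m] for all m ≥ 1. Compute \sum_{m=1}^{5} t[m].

69

t[3] = 2·2 + 2·1 = 6
t[4] = 2·6 + 2·2 = 16
t[5] = 2·16 + 2·6 = 44
Sum = 1 + 2 + 6 + 16 + 44 = 69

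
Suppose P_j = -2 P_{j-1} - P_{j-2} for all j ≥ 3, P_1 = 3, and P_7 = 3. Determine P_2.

Let P_2 = w.
P_3 = -3 - 2w
P_4 = 6 + 3w
P_5 = -9 - 4w
P_6 = 12 + 5w
P_7 = -15 - 6w
So -15 - 6w = 3, giving w = -3.

-3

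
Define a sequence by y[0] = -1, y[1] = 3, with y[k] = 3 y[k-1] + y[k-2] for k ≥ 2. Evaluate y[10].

y[2] = 3(3) + (-1) = 8
y[3] = 3(8) + 3 = 27
y[4] = 3(27) + 8 = 89
y[5] = 3(89) + 27 = 294
y[6] = 3(294) + 89 = 971
y[7] = 3(971) + 294 = 3207
y[8] = 3(3207) + 971 = 10592
y[9] = 3(10592) + 3207 = 34983
y[10] = 3(34983) + 10592 = 115541

115541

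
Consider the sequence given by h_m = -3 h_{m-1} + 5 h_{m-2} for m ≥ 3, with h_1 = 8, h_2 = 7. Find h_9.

45071

h_3 = -3(7) + 5(8) = 19
h_4 = -3(19) + 5(7) = -22
h_5 = -3(-22) + 5(19) = 161
h_6 = -3(161) + 5(-22) = -593
h_7 = -3(-593) + 5(161) = 2584
h_8 = -3(2584) + 5(-593) = -10717
h_9 = -3(-10717) + 5(2584) = 45071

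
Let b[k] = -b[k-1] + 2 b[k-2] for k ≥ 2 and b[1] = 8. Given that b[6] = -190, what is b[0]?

-1

Let b[0] = x.
b[2] = -8 + 2x
b[3] = 24 - 2x
b[4] = -40 + 6x
b[5] = 88 - 10x
b[6] = -168 + 22x
So -168 + 22x = -190, giving x = -1.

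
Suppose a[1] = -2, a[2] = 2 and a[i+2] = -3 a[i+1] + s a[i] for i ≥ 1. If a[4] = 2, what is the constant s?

a[3] = -6 - 2s
a[4] = 18 + 8s
So 18 + 8s = 2, giving s = -2.

-2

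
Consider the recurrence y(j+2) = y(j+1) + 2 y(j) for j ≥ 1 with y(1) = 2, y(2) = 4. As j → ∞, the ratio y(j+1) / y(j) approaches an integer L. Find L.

2

The characteristic equation is r^2 - r - 2 = 0, which factors as (r - 2)(r + 1) = 0.
So the roots are 2 and -1. Since |2| > |-1| and the coefficient of 2^j is non-zero, the ratio tends to 2.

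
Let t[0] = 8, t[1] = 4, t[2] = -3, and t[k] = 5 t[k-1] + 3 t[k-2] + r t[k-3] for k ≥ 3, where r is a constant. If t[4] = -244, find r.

t[3] = -3 + 8r
t[4] = -24 + 44r
So -24 + 44r = -244, giving r = -5.

-5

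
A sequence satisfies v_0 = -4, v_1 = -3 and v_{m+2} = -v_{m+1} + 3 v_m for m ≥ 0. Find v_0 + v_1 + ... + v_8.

-448

v_2 = -(-3) + 3·(-4) = -9
v_3 = -(-9) + 3·(-3) = 0
v_4 = -0 + 3·(-9) = -27
v_5 = -(-27) + 3·0 = 27
v_6 = -27 + 3·(-27) = -108
v_7 = -(-108) + 3·27 = 189
v_8 = -189 + 3·(-108) = -513
Sum = (-4) + (-3) + (-9) + 0 + (-27) + 27 + (-108) + 189 + (-513) = -448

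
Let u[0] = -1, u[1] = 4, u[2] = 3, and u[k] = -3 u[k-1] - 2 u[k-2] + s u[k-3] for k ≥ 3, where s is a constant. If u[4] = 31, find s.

-2

u[3] = -17 - s
u[4] = 45 + 7s
So 45 + 7s = 31, giving s = -2.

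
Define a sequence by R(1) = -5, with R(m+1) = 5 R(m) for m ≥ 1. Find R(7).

R(2) = 5·(-5) = -25
R(3) = 5·(-25) = -125
R(4) = 5·(-125) = -625
R(5) = 5·(-625) = -3125
R(6) = 5·(-3125) = -15625
R(7) = 5·(-15625) = -78125

-78125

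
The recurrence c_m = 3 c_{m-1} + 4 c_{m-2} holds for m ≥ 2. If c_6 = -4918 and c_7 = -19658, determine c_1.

Rearranging, c_{m-2} = (c_m - 3 c_{m-1}) / 4.
c_5 = (-19658 - 3(-4918)) / 4 = -4904/4 = -1226
c_4 = (-4918 - 3(-1226)) / 4 = -1240/4 = -310
c_3 = (-1226 - 3(-310)) / 4 = -296/4 = -74
c_2 = (-310 - 3(-74)) / 4 = -88/4 = -22
c_1 = (-74 - 3(-22)) / 4 = -8/4 = -2

-2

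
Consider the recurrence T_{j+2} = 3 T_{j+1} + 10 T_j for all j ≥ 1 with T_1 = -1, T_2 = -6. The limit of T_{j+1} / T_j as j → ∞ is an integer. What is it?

5

The characteristic equation is r^2 - 3r - 10 = 0, which factors as (r - 5)(r + 2) = 0.
So the roots are 5 and -2. Since |5| > |-2| and the coefficient of 5^j is non-zero, the ratio tends to 5.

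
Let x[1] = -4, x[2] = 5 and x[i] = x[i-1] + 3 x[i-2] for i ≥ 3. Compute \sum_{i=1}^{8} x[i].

-23

x[3] = 5 + 3*(-4) = -7
x[4] = (-7) + 3*5 = 8
x[5] = 8 + 3*(-7) = -13
x[6] = (-13) + 3*8 = 11
x[7] = 11 + 3*(-13) = -28
x[8] = (-28) + 3*11 = 5
Sum = (-4) + 5 + (-7) + 8 + (-13) + 11 + (-28) + 5 = -23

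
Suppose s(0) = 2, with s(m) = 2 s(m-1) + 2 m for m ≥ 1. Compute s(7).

s(1) = 2*2 + 2 = 6
s(2) = 2*6 + 4 = 16
s(3) = 2*16 + 6 = 38
s(4) = 2*38 + 8 = 84
s(5) = 2*84 + 10 = 178
s(6) = 2*178 + 12 = 368
s(7) = 2*368 + 14 = 750

750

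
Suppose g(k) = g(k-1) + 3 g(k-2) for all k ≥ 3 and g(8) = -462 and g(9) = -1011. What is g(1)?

Rearranging, g(k-2) = (g(k) - g(k-1)) / 3.
g(7) = (-1011 - (-462)) / 3 = -549/3 = -183
g(6) = (-462 - (-183)) / 3 = -279/3 = -93
g(5) = (-183 - (-93)) / 3 = -90/3 = -30
g(4) = (-93 - (-30)) / 3 = -63/3 = -21
g(3) = (-30 - (-21)) / 3 = -9/3 = -3
g(2) = (-21 - (-3)) / 3 = -18/3 = -6
g(1) = (-3 - (-6)) / 3 = 3/3 = 1

1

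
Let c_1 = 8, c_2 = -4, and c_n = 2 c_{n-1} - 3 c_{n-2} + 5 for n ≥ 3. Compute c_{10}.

-1396

c_3 = 2*(-4) - 3*8 + 5 = -27
c_4 = 2*(-27) - 3*(-4) + 5 = -37
c_5 = 2*(-37) - 3*(-27) + 5 = 12
c_6 = 2*12 - 3*(-37) + 5 = 140
c_7 = 2*140 - 3*12 + 5 = 249
c_8 = 2*249 - 3*140 + 5 = 83
c_9 = 2*83 - 3*249 + 5 = -576
c_{10} = 2*(-576) - 3*83 + 5 = -1396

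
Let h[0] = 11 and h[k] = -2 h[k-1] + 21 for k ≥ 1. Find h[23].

The fixed point is 21/(1 + 2) = 7, so h[k] - 7 = -2(h[k-1] - 7).
Hence h[k] = 4·(-2)^k + 7.
h[23] = 4·(-2)^{23} + 7 = 4·-8388608 + 7 = -33554425.

-33554425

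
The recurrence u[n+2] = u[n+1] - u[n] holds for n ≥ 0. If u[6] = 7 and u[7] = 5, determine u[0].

7

Rearranging, u[n-2] = -(u[n] - u[n-1]).
u[5] = -(5 - 7) = 2
u[4] = -(7 - 2) = -5
u[3] = -(2 - (-5)) = -7
u[2] = -(-5 - (-7)) = -2
u[1] = -(-7 - (-2)) = 5
u[0] = -(-2 - 5) = 7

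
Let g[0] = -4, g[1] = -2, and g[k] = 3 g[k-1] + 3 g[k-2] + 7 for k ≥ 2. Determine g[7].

-6530

g[2] = 3(-2) + 3(-4) + 7 = -11
g[3] = 3(-11) + 3(-2) + 7 = -32
g[4] = 3(-32) + 3(-11) + 7 = -122
g[5] = 3(-122) + 3(-32) + 7 = -455
g[6] = 3(-455) + 3(-122) + 7 = -1724
g[7] = 3(-1724) + 3(-455) + 7 = -6530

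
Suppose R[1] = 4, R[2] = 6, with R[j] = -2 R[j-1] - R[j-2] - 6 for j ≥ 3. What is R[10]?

110

R[3] = -2(6) - 4 - 6 = -22
R[4] = -2(-22) - 6 - 6 = 32
R[5] = -2(32) - (-22) - 6 = -48
R[6] = -2(-48) - 32 - 6 = 58
R[7] = -2(58) - (-48) - 6 = -74
R[8] = -2(-74) - 58 - 6 = 84
R[9] = -2(84) - (-74) - 6 = -100
R[10] = -2(-100) - 84 - 6 = 110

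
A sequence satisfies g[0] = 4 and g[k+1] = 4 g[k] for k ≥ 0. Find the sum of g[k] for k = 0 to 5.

5460

g[1] = 4*4 = 16
g[2] = 4*16 = 64
g[3] = 4*64 = 256
g[4] = 4*256 = 1024
g[5] = 4*1024 = 4096
Sum = 4 + 16 + 64 + 256 + 1024 + 4096 = 5460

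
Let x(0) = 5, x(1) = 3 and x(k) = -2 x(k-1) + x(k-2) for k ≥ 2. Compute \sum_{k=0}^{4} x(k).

1

x(2) = -2*3 + 5 = -1
x(3) = -2*(-1) + 3 = 5
x(4) = -2*5 + (-1) = -11
Sum = 5 + 3 + (-1) + 5 + (-11) = 1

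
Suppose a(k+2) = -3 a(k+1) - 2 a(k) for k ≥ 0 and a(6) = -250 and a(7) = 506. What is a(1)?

Rearranging, a(k-2) = (a(k) + 3 a(k-1)) / -2.
a(5) = (506 + 3(-250)) / -2 = -244/-2 = 122
a(4) = (-250 + 3(122)) / -2 = 116/-2 = -58
a(3) = (122 + 3(-58)) / -2 = -52/-2 = 26
a(2) = (-58 + 3(26)) / -2 = 20/-2 = -10
a(1) = (26 + 3(-10)) / -2 = -4/-2 = 2

2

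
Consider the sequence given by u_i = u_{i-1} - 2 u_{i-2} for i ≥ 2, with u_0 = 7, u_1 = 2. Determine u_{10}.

216

u_2 = 2 - 2·7 = -12
u_3 = (-12) - 2·2 = -16
u_4 = (-16) - 2·(-12) = 8
u_5 = 8 - 2·(-16) = 40
u_6 = 40 - 2·8 = 24
u_7 = 24 - 2·40 = -56
u_8 = (-56) - 2·24 = -104
u_9 = (-104) - 2·(-56) = 8
u_{10} = 8 - 2·(-104) = 216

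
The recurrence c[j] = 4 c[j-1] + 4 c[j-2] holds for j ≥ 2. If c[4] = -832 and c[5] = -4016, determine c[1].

Rearranging, c[j-2] = (c[j] - 4 c[j-1]) / 4.
c[3] = (-4016 - 4*(-832)) / 4 = -688/4 = -172
c[2] = (-832 - 4*(-172)) / 4 = -144/4 = -36
c[1] = (-172 - 4*(-36)) / 4 = -28/4 = -7

-7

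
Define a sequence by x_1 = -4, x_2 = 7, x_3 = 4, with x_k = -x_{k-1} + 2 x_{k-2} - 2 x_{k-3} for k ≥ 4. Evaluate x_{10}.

1512

x_4 = -4 + 2(7) - 2(-4) = 18
x_5 = -18 + 2(4) - 2(7) = -24
x_6 = -(-24) + 2(18) - 2(4) = 52
x_7 = -52 + 2(-24) - 2(18) = -136
x_8 = -(-136) + 2(52) - 2(-24) = 288
x_9 = -288 + 2(-136) - 2(52) = -664
x_{10} = -(-664) + 2(288) - 2(-136) = 1512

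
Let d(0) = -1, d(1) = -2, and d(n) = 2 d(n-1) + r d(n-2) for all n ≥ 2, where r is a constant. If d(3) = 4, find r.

-3

d(2) = -4 - r
d(3) = -8 - 4r
So -8 - 4r = 4, giving r = -3.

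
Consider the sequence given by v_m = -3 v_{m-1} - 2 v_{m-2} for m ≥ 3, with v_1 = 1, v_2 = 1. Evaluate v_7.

-125

v_3 = -3*1 - 2*1 = -5
v_4 = -3*(-5) - 2*1 = 13
v_5 = -3*13 - 2*(-5) = -29
v_6 = -3*(-29) - 2*13 = 61
v_7 = -3*61 - 2*(-29) = -125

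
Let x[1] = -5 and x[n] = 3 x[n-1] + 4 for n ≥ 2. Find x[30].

-205891132094651

The fixed point is 4/(1 - 3) = -2, so x[n] + 2 = 3(x[n-1] + 2).
Hence x[n] = -3·3^{n-1} - 2.
x[30] = -3·3^{29} - 2 = -3·68630377364883 - 2 = -205891132094651.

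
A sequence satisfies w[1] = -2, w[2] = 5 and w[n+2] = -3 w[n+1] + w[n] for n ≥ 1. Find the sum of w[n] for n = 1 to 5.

-143

w[3] = -3(5) + (-2) = -17
w[4] = -3(-17) + 5 = 56
w[5] = -3(56) + (-17) = -185
Sum = (-2) + 5 + (-17) + 56 + (-185) = -143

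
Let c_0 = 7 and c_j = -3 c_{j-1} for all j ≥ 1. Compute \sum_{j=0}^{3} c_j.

c_1 = -3*7 = -21
c_2 = -3*(-21) = 63
c_3 = -3*63 = -189
Sum = 7 + (-21) + 63 + (-189) = -140

-140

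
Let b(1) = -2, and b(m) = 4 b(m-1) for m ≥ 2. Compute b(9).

-131072

b(2) = 4*(-2) = -8
b(3) = 4*(-8) = -32
b(4) = 4*(-32) = -128
b(5) = 4*(-128) = -512
b(6) = 4*(-512) = -2048
b(7) = 4*(-2048) = -8192
b(8) = 4*(-8192) = -32768
b(9) = 4*(-32768) = -131072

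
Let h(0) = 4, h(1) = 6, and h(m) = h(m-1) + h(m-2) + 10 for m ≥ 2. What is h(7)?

h(2) = 6 + 4 + 10 = 20
h(3) = 20 + 6 + 10 = 36
h(4) = 36 + 20 + 10 = 66
h(5) = 66 + 36 + 10 = 112
h(6) = 112 + 66 + 10 = 188
h(7) = 188 + 112 + 10 = 310

310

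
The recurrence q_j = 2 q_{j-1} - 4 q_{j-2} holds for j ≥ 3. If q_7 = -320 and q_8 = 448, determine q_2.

7

Rearranging, q_{j-2} = (q_j - 2 q_{j-1}) / -4.
q_6 = (448 - 2(-320)) / -4 = 1088/-4 = -272
q_5 = (-320 - 2(-272)) / -4 = 224/-4 = -56
q_4 = (-272 - 2(-56)) / -4 = -160/-4 = 40
q_3 = (-56 - 2(40)) / -4 = -136/-4 = 34
q_2 = (40 - 2(34)) / -4 = -28/-4 = 7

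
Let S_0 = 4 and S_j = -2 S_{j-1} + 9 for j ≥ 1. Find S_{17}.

The fixed point is 9/(1 + 2) = 3, so S_j - 3 = -2(S_{j-1} - 3).
Hence S_j = 1·(-2)^j + 3.
S_{17} = 1·(-2)^{17} + 3 = 1·-131072 + 3 = -131069.

-131069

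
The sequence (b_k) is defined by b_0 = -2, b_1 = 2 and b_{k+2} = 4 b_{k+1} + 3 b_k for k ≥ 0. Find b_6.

b_2 = 4(2) + 3(-2) = 2
b_3 = 4(2) + 3(2) = 14
b_4 = 4(14) + 3(2) = 62
b_5 = 4(62) + 3(14) = 290
b_6 = 4(290) + 3(62) = 1346

1346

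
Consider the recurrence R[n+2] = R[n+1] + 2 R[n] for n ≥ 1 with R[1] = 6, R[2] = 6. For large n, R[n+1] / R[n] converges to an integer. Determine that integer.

2

The characteristic equation is r^2 - r - 2 = 0, which factors as (r - 2)(r + 1) = 0.
So the roots are 2 and -1. Since |2| > |-1| and the coefficient of 2^n is non-zero, the ratio tends to 2.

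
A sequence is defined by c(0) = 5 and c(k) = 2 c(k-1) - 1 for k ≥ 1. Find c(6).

c(1) = 2(5) - 1 = 9
c(2) = 2(9) - 1 = 17
c(3) = 2(17) - 1 = 33
c(4) = 2(33) - 1 = 65
c(5) = 2(65) - 1 = 129
c(6) = 2(129) - 1 = 257

257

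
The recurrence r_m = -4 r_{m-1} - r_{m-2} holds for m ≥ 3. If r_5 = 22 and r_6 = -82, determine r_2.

-2

Rearranging, r_{m-2} = -(r_m + 4 r_{m-1}).
r_4 = -(-82 + 4*22) = -6
r_3 = -(22 + 4*(-6)) = 2
r_2 = -(-6 + 4*2) = -2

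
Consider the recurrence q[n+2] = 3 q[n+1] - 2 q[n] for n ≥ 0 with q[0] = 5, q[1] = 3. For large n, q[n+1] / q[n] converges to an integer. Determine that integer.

The characteristic equation is r^2 - 3r + 2 = 0, which factors as (r - 2)(r - 1) = 0.
So the roots are 2 and 1. Since |2| > |1| and the coefficient of 2^n is non-zero, the ratio tends to 2.

2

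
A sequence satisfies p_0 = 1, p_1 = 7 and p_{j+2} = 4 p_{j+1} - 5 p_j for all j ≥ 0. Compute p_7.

p_2 = 4·7 - 5·1 = 23
p_3 = 4·23 - 5·7 = 57
p_4 = 4·57 - 5·23 = 113
p_5 = 4·113 - 5·57 = 167
p_6 = 4·167 - 5·113 = 103
p_7 = 4·103 - 5·167 = -423

-423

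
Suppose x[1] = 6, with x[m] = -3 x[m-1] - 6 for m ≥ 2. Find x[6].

-1824

x[2] = -3(6) - 6 = -24
x[3] = -3(-24) - 6 = 66
x[4] = -3(66) - 6 = -204
x[5] = -3(-204) - 6 = 606
x[6] = -3(606) - 6 = -1824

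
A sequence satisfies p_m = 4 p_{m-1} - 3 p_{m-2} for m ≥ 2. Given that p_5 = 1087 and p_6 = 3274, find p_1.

7

Rearranging, p_{m-2} = (p_m - 4 p_{m-1}) / -3.
p_4 = (3274 - 4*1087) / -3 = -1074/-3 = 358
p_3 = (1087 - 4*358) / -3 = -345/-3 = 115
p_2 = (358 - 4*115) / -3 = -102/-3 = 34
p_1 = (115 - 4*34) / -3 = -21/-3 = 7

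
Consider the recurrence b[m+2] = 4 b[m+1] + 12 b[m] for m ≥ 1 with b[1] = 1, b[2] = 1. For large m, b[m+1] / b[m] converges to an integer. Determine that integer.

The characteristic equation is r^2 - 4r - 12 = 0, which factors as (r - 6)(r + 2) = 0.
So the roots are 6 and -2. Since |6| > |-2| and the coefficient of 6^m is non-zero, the ratio tends to 6.

6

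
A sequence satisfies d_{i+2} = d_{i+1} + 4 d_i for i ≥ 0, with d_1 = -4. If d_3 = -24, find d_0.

-1

Let d_0 = v.
d_2 = -4 + 4v
d_3 = -20 + 4v
So -20 + 4v = -24, giving v = -1.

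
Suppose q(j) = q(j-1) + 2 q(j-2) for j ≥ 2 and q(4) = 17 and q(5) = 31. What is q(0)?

Rearranging, q(j-2) = (q(j) - q(j-1)) / 2.
q(3) = (31 - 17) / 2 = 14/2 = 7
q(2) = (17 - 7) / 2 = 10/2 = 5
q(1) = (7 - 5) / 2 = 2/2 = 1
q(0) = (5 - 1) / 2 = 4/2 = 2

2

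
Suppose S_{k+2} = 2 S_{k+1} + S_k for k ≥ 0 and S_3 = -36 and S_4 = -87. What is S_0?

Rearranging, S_{k-2} = S_k - 2 S_{k-1}.
S_2 = -87 - 2*(-36) = -15
S_1 = -36 - 2*(-15) = -6
S_0 = -15 - 2*(-6) = -3

-3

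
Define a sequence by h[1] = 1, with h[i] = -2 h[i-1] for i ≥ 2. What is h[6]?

-32

h[2] = -2*1 = -2
h[3] = -2*(-2) = 4
h[4] = -2*4 = -8
h[5] = -2*(-8) = 16
h[6] = -2*16 = -32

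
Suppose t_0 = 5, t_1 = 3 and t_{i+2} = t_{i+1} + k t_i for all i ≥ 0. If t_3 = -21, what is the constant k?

t_2 = 3 + 5k
t_3 = 3 + 8k
So 3 + 8k = -21, giving k = -3.

-3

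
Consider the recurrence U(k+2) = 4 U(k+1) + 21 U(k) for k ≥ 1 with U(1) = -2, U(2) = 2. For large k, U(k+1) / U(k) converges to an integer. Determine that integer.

7

The characteristic equation is r^2 - 4r - 21 = 0, which factors as (r - 7)(r + 3) = 0.
So the roots are 7 and -3. Since |7| > |-3| and the coefficient of 7^k is non-zero, the ratio tends to 7.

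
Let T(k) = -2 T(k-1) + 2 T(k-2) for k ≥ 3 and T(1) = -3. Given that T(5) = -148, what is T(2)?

Let T(2) = w.
T(3) = -6 - 2w
T(4) = 12 + 6w
T(5) = -36 - 16w
So -36 - 16w = -148, giving w = 7.

7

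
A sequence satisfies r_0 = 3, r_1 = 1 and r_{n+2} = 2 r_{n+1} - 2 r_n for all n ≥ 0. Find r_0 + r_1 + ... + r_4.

r_2 = 2·1 - 2·3 = -4
r_3 = 2·(-4) - 2·1 = -10
r_4 = 2·(-10) - 2·(-4) = -12
Sum = 3 + 1 + (-4) + (-10) + (-12) = -22

-22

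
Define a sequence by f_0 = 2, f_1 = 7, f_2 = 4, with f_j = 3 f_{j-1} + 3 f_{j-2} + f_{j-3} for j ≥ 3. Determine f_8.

f_3 = 3*4 + 3*7 + 2 = 35
f_4 = 3*35 + 3*4 + 7 = 124
f_5 = 3*124 + 3*35 + 4 = 481
f_6 = 3*481 + 3*124 + 35 = 1850
f_7 = 3*1850 + 3*481 + 124 = 7117
f_8 = 3*7117 + 3*1850 + 481 = 27382

27382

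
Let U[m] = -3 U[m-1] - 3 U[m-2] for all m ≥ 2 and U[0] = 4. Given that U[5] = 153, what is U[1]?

5

Let U[1] = w.
U[2] = -12 - 3w
U[3] = 36 + 6w
U[4] = -72 - 9w
U[5] = 108 + 9w
So 108 + 9w = 153, giving w = 5.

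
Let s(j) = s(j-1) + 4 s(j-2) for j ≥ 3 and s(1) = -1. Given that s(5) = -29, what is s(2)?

-1

Let s(2) = y.
s(3) = -4 + y
s(4) = -4 + 5y
s(5) = -20 + 9y
So -20 + 9y = -29, giving y = -1.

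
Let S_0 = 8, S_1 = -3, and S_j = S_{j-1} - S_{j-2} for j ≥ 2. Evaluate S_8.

-11

S_2 = (-3) - 8 = -11
S_3 = (-11) - (-3) = -8
S_4 = (-8) - (-11) = 3
S_5 = 3 - (-8) = 11
S_6 = 11 - 3 = 8
S_7 = 8 - 11 = -3
S_8 = (-3) - 8 = -11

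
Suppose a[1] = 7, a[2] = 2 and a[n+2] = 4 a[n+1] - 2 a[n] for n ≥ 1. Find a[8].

a[3] = 4*2 - 2*7 = -6
a[4] = 4*(-6) - 2*2 = -28
a[5] = 4*(-28) - 2*(-6) = -100
a[6] = 4*(-100) - 2*(-28) = -344
a[7] = 4*(-344) - 2*(-100) = -1176
a[8] = 4*(-1176) - 2*(-344) = -4016

-4016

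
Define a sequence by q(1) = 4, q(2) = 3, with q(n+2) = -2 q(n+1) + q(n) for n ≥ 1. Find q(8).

227

q(3) = -2(3) + 4 = -2
q(4) = -2(-2) + 3 = 7
q(5) = -2(7) + (-2) = -16
q(6) = -2(-16) + 7 = 39
q(7) = -2(39) + (-16) = -94
q(8) = -2(-94) + 39 = 227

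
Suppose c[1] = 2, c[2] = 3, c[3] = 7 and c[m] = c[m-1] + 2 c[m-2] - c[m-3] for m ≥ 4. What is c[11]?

727

c[4] = 7 + 2*3 - 2 = 11
c[5] = 11 + 2*7 - 3 = 22
c[6] = 22 + 2*11 - 7 = 37
c[7] = 37 + 2*22 - 11 = 70
c[8] = 70 + 2*37 - 22 = 122
c[9] = 122 + 2*70 - 37 = 225
c[10] = 225 + 2*122 - 70 = 399
c[11] = 399 + 2*225 - 122 = 727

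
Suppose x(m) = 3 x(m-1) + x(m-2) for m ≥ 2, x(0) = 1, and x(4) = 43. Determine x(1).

1

Let x(1) = z.
x(2) = 1 + 3z
x(3) = 3 + 10z
x(4) = 10 + 33z
So 10 + 33z = 43, giving z = 1.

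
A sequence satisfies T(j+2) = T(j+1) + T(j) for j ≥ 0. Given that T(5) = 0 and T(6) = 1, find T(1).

Rearranging, T(j-2) = T(j) - T(j-1).
T(4) = 1 - 0 = 1
T(3) = 0 - 1 = -1
T(2) = 1 - (-1) = 2
T(1) = -1 - 2 = -3

-3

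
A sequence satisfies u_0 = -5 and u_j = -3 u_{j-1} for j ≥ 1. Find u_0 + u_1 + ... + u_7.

u_1 = -3*(-5) = 15
u_2 = -3*15 = -45
u_3 = -3*(-45) = 135
u_4 = -3*135 = -405
u_5 = -3*(-405) = 1215
u_6 = -3*1215 = -3645
u_7 = -3*(-3645) = 10935
Sum = (-5) + 15 + (-45) + 135 + (-405) + 1215 + (-3645) + 10935 = 8200

8200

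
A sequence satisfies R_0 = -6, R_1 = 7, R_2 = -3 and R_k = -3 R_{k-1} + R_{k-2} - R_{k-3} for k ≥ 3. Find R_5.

253

R_3 = -3(-3) + 7 - (-6) = 22
R_4 = -3(22) + (-3) - 7 = -76
R_5 = -3(-76) + 22 - (-3) = 253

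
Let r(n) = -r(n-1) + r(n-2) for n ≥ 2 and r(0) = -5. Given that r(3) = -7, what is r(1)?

Let r(1) = v.
r(2) = -5 - v
r(3) = 5 + 2v
So 5 + 2v = -7, giving v = -6.

-6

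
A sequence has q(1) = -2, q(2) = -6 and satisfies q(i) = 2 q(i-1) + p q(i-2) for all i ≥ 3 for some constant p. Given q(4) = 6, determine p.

q(3) = -12 - 2p
q(4) = -24 - 10p
So -24 - 10p = 6, giving p = -3.

-3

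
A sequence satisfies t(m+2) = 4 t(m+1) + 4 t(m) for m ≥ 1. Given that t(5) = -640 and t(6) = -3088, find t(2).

-5

Rearranging, t(m-2) = (t(m) - 4 t(m-1)) / 4.
t(4) = (-3088 - 4·(-640)) / 4 = -528/4 = -132
t(3) = (-640 - 4·(-132)) / 4 = -112/4 = -28
t(2) = (-132 - 4·(-28)) / 4 = -20/4 = -5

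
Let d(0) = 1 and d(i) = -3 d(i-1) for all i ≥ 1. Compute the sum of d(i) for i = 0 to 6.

d(1) = -3·1 = -3
d(2) = -3·(-3) = 9
d(3) = -3·9 = -27
d(4) = -3·(-27) = 81
d(5) = -3·81 = -243
d(6) = -3·(-243) = 729
Sum = 1 + (-3) + 9 + (-27) + 81 + (-243) + 729 = 547

547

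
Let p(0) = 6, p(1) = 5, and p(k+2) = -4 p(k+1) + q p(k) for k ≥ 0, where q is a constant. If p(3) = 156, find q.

-4

p(2) = -20 + 6q
p(3) = 80 - 19q
So 80 - 19q = 156, giving q = -4.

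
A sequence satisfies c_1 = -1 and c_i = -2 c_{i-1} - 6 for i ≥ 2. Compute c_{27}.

67108862

The fixed point is -6/(1 + 2) = -2, so c_i + 2 = -2(c_{i-1} + 2).
Hence c_i = 1·(-2)^{i-1} - 2.
c_{27} = 1·(-2)^{26} - 2 = 1·67108864 - 2 = 67108862.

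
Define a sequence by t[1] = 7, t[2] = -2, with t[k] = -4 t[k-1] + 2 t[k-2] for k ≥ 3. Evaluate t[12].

-14217152

t[3] = -4(-2) + 2(7) = 22
t[4] = -4(22) + 2(-2) = -92
t[5] = -4(-92) + 2(22) = 412
t[6] = -4(412) + 2(-92) = -1832
t[7] = -4(-1832) + 2(412) = 8152
t[8] = -4(8152) + 2(-1832) = -36272
t[9] = -4(-36272) + 2(8152) = 161392
t[10] = -4(161392) + 2(-36272) = -718112
t[11] = -4(-718112) + 2(161392) = 3195232
t[12] = -4(3195232) + 2(-718112) = -14217152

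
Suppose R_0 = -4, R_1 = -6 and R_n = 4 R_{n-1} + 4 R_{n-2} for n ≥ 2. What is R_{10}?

R_2 = 4*(-6) + 4*(-4) = -40
R_3 = 4*(-40) + 4*(-6) = -184
R_4 = 4*(-184) + 4*(-40) = -896
R_5 = 4*(-896) + 4*(-184) = -4320
R_6 = 4*(-4320) + 4*(-896) = -20864
R_7 = 4*(-20864) + 4*(-4320) = -100736
R_8 = 4*(-100736) + 4*(-20864) = -486400
R_9 = 4*(-486400) + 4*(-100736) = -2348544
R_{10} = 4*(-2348544) + 4*(-486400) = -11339776

-11339776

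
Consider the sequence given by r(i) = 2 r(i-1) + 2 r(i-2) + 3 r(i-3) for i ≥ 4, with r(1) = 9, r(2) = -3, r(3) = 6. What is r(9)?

6054

r(4) = 2*6 + 2*(-3) + 3*9 = 33
r(5) = 2*33 + 2*6 + 3*(-3) = 69
r(6) = 2*69 + 2*33 + 3*6 = 222
r(7) = 2*222 + 2*69 + 3*33 = 681
r(8) = 2*681 + 2*222 + 3*69 = 2013
r(9) = 2*2013 + 2*681 + 3*222 = 6054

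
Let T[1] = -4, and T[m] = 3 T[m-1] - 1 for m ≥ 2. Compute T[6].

-1093

T[2] = 3(-4) - 1 = -13
T[3] = 3(-13) - 1 = -40
T[4] = 3(-40) - 1 = -121
T[5] = 3(-121) - 1 = -364
T[6] = 3(-364) - 1 = -1093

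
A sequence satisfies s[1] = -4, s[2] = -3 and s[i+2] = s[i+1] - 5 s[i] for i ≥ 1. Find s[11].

-9013

s[3] = (-3) - 5*(-4) = 17
s[4] = 17 - 5*(-3) = 32
s[5] = 32 - 5*17 = -53
s[6] = (-53) - 5*32 = -213
s[7] = (-213) - 5*(-53) = 52
s[8] = 52 - 5*(-213) = 1117
s[9] = 1117 - 5*52 = 857
s[10] = 857 - 5*1117 = -4728
s[11] = (-4728) - 5*857 = -9013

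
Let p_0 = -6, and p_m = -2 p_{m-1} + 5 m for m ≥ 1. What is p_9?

p_1 = -2·(-6) + 5 = 17
p_2 = -2·17 + 10 = -24
p_3 = -2·(-24) + 15 = 63
p_4 = -2·63 + 20 = -106
p_5 = -2·(-106) + 25 = 237
p_6 = -2·237 + 30 = -444
p_7 = -2·(-444) + 35 = 923
p_8 = -2·923 + 40 = -1806
p_9 = -2·(-1806) + 45 = 3657

3657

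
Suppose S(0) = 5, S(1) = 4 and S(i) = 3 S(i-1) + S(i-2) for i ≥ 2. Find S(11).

780109

S(2) = 3(4) + 5 = 17
S(3) = 3(17) + 4 = 55
S(4) = 3(55) + 17 = 182
S(5) = 3(182) + 55 = 601
S(6) = 3(601) + 182 = 1985
S(7) = 3(1985) + 601 = 6556
S(8) = 3(6556) + 1985 = 21653
S(9) = 3(21653) + 6556 = 71515
S(10) = 3(71515) + 21653 = 236198
S(11) = 3(236198) + 71515 = 780109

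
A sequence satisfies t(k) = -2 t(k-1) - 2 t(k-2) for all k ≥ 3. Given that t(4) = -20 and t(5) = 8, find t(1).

-2

Rearranging, t(k-2) = (t(k) + 2 t(k-1)) / -2.
t(3) = (8 + 2·(-20)) / -2 = -32/-2 = 16
t(2) = (-20 + 2·16) / -2 = 12/-2 = -6
t(1) = (16 + 2·(-6)) / -2 = 4/-2 = -2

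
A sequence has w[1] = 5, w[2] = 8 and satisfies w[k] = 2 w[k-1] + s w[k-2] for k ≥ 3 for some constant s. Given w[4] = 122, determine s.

w[3] = 16 + 5s
w[4] = 32 + 18s
So 32 + 18s = 122, giving s = 5.

5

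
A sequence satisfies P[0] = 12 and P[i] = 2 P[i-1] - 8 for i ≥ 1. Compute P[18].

The fixed point is -8/(1 - 2) = 8, so P[i] - 8 = 2(P[i-1] - 8).
Hence P[i] = 4·2^i + 8.
P[18] = 4·2^{18} + 8 = 4·262144 + 8 = 1048584.

1048584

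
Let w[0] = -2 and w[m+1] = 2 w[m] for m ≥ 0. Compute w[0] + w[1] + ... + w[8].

w[1] = 2·(-2) = -4
w[2] = 2·(-4) = -8
w[3] = 2·(-8) = -16
w[4] = 2·(-16) = -32
w[5] = 2·(-32) = -64
w[6] = 2·(-64) = -128
w[7] = 2·(-128) = -256
w[8] = 2·(-256) = -512
Sum = (-2) + (-4) + (-8) + (-16) + (-32) + (-64) + (-128) + (-256) + (-512) = -1022

-1022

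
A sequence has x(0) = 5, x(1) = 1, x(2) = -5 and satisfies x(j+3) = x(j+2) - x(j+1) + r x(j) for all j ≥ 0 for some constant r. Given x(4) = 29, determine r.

5

x(3) = -6 + 5r
x(4) = -1 + 6r
So -1 + 6r = 29, giving r = 5.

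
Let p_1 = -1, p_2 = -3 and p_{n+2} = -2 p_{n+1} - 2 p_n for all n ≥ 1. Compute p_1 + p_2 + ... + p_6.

10

p_3 = -2*(-3) - 2*(-1) = 8
p_4 = -2*8 - 2*(-3) = -10
p_5 = -2*(-10) - 2*8 = 4
p_6 = -2*4 - 2*(-10) = 12
Sum = (-1) + (-3) + 8 + (-10) + 4 + 12 = 10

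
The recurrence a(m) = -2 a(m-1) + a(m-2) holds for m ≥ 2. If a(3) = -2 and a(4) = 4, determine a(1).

Rearranging, a(m-2) = a(m) + 2 a(m-1).
a(2) = 4 + 2·(-2) = 0
a(1) = -2 + 2·0 = -2

-2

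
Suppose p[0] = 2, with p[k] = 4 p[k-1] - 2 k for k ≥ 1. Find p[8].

72824

p[1] = 4·2 - 2 = 6
p[2] = 4·6 - 4 = 20
p[3] = 4·20 - 6 = 74
p[4] = 4·74 - 8 = 288
p[5] = 4·288 - 10 = 1142
p[6] = 4·1142 - 12 = 4556
p[7] = 4·4556 - 14 = 18210
p[8] = 4·18210 - 16 = 72824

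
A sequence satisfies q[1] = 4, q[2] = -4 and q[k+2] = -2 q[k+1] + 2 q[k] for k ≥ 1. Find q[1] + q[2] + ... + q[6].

-216

q[3] = -2·(-4) + 2·4 = 16
q[4] = -2·16 + 2·(-4) = -40
q[5] = -2·(-40) + 2·16 = 112
q[6] = -2·112 + 2·(-40) = -304
Sum = 4 + (-4) + 16 + (-40) + 112 + (-304) = -216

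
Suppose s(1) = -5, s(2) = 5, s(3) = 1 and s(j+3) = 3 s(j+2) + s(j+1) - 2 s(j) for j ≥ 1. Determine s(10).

s(4) = 3*1 + 5 - 2*(-5) = 18
s(5) = 3*18 + 1 - 2*5 = 45
s(6) = 3*45 + 18 - 2*1 = 151
s(7) = 3*151 + 45 - 2*18 = 462
s(8) = 3*462 + 151 - 2*45 = 1447
s(9) = 3*1447 + 462 - 2*151 = 4501
s(10) = 3*4501 + 1447 - 2*462 = 14026

14026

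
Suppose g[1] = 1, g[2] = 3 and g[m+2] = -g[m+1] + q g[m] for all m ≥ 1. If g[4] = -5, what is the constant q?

g[3] = -3 + q
g[4] = 3 + 2q
So 3 + 2q = -5, giving q = -4.

-4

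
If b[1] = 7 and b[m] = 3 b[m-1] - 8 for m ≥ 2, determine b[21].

The fixed point is -8/(1 - 3) = 4, so b[m] - 4 = 3(b[m-1] - 4).
Hence b[m] = 3·3^{m-1} + 4.
b[21] = 3·3^{20} + 4 = 3·3486784401 + 4 = 10460353207.

10460353207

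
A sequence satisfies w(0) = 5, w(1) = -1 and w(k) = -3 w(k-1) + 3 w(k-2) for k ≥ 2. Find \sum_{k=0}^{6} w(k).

w(2) = -3·(-1) + 3·5 = 18
w(3) = -3·18 + 3·(-1) = -57
w(4) = -3·(-57) + 3·18 = 225
w(5) = -3·225 + 3·(-57) = -846
w(6) = -3·(-846) + 3·225 = 3213
Sum = 5 + (-1) + 18 + (-57) + 225 + (-846) + 3213 = 2557

2557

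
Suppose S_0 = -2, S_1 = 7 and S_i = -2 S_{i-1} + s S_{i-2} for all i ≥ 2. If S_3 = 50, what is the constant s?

2

S_2 = -14 - 2s
S_3 = 28 + 11s
So 28 + 11s = 50, giving s = 2.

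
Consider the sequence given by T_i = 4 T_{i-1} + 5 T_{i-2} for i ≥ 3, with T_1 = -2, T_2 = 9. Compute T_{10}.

T_3 = 4(9) + 5(-2) = 26
T_4 = 4(26) + 5(9) = 149
T_5 = 4(149) + 5(26) = 726
T_6 = 4(726) + 5(149) = 3649
T_7 = 4(3649) + 5(726) = 18226
T_8 = 4(18226) + 5(3649) = 91149
T_9 = 4(91149) + 5(18226) = 455726
T_{10} = 4(455726) + 5(91149) = 2278649

2278649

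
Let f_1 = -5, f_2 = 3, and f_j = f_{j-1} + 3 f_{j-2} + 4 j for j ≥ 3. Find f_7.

f_3 = 3 + 3*(-5) + 12 = 0
f_4 = 0 + 3*3 + 16 = 25
f_5 = 25 + 3*0 + 20 = 45
f_6 = 45 + 3*25 + 24 = 144
f_7 = 144 + 3*45 + 28 = 307

307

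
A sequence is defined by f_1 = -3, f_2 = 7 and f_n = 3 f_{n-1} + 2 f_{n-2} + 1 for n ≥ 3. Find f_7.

2824

f_3 = 3(7) + 2(-3) + 1 = 16
f_4 = 3(16) + 2(7) + 1 = 63
f_5 = 3(63) + 2(16) + 1 = 222
f_6 = 3(222) + 2(63) + 1 = 793
f_7 = 3(793) + 2(222) + 1 = 2824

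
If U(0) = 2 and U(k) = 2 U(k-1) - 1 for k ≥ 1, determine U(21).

2097153

The fixed point is -1/(1 - 2) = 1, so U(k) - 1 = 2(U(k-1) - 1).
Hence U(k) = 1·2^k + 1.
U(21) = 1·2^{21} + 1 = 1·2097152 + 1 = 2097153.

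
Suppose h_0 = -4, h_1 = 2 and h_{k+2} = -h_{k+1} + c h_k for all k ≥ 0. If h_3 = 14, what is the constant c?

2

h_2 = -2 - 4c
h_3 = 2 + 6c
So 2 + 6c = 14, giving c = 2.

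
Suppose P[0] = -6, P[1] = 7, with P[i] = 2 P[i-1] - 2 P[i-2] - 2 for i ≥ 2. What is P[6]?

P[2] = 2*7 - 2*(-6) - 2 = 24
P[3] = 2*24 - 2*7 - 2 = 32
P[4] = 2*32 - 2*24 - 2 = 14
P[5] = 2*14 - 2*32 - 2 = -38
P[6] = 2*(-38) - 2*14 - 2 = -106

-106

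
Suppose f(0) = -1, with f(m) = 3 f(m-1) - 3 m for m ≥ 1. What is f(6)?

f(1) = 3*(-1) - 3 = -6
f(2) = 3*(-6) - 6 = -24
f(3) = 3*(-24) - 9 = -81
f(4) = 3*(-81) - 12 = -255
f(5) = 3*(-255) - 15 = -780
f(6) = 3*(-780) - 18 = -2358

-2358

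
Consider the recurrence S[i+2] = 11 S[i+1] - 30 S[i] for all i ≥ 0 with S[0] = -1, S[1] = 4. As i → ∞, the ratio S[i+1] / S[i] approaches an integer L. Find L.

6

The characteristic equation is r^2 - 11r + 30 = 0, which factors as (r - 6)(r - 5) = 0.
So the roots are 6 and 5. Since |6| > |5| and the coefficient of 6^i is non-zero, the ratio tends to 6.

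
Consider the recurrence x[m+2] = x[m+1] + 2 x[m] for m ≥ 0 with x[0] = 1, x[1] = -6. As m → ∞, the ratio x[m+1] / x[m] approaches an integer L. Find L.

2

The characteristic equation is r^2 - r - 2 = 0, which factors as (r - 2)(r + 1) = 0.
So the roots are 2 and -1. Since |2| > |-1| and the coefficient of 2^m is non-zero, the ratio tends to 2.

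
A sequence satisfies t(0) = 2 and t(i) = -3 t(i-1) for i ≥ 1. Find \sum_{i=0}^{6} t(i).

t(1) = -3·2 = -6
t(2) = -3·(-6) = 18
t(3) = -3·18 = -54
t(4) = -3·(-54) = 162
t(5) = -3·162 = -486
t(6) = -3·(-486) = 1458
Sum = 2 + (-6) + 18 + (-54) + 162 + (-486) + 1458 = 1094

1094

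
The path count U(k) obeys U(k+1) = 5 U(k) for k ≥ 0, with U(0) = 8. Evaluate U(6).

U(1) = 5(8) = 40
U(2) = 5(40) = 200
U(3) = 5(200) = 1000
U(4) = 5(1000) = 5000
U(5) = 5(5000) = 25000
U(6) = 5(25000) = 125000

125000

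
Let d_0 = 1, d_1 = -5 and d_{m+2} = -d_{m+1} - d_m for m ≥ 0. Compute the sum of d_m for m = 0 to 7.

-4

d_2 = -(-5) - 1 = 4
d_3 = -4 - (-5) = 1
d_4 = -1 - 4 = -5
d_5 = -(-5) - 1 = 4
d_6 = -4 - (-5) = 1
d_7 = -1 - 4 = -5
Sum = 1 + (-5) + 4 + 1 + (-5) + 4 + 1 + (-5) = -4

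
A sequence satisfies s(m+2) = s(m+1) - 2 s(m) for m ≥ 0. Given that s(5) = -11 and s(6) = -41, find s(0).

Rearranging, s(m-2) = (s(m) - s(m-1)) / -2.
s(4) = (-41 - (-11)) / -2 = -30/-2 = 15
s(3) = (-11 - 15) / -2 = -26/-2 = 13
s(2) = (15 - 13) / -2 = 2/-2 = -1
s(1) = (13 - (-1)) / -2 = 14/-2 = -7
s(0) = (-1 - (-7)) / -2 = 6/-2 = -3

-3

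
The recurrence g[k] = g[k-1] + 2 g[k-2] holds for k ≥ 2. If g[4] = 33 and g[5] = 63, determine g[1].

Rearranging, g[k-2] = (g[k] - g[k-1]) / 2.
g[3] = (63 - 33) / 2 = 30/2 = 15
g[2] = (33 - 15) / 2 = 18/2 = 9
g[1] = (15 - 9) / 2 = 6/2 = 3

3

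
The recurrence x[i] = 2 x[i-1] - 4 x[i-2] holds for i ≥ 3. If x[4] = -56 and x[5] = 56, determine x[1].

Rearranging, x[i-2] = (x[i] - 2 x[i-1]) / -4.
x[3] = (56 - 2(-56)) / -4 = 168/-4 = -42
x[2] = (-56 - 2(-42)) / -4 = 28/-4 = -7
x[1] = (-42 - 2(-7)) / -4 = -28/-4 = 7

7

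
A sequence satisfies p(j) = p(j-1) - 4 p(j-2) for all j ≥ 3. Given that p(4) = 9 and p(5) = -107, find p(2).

5

Rearranging, p(j-2) = (p(j) - p(j-1)) / -4.
p(3) = (-107 - 9) / -4 = -116/-4 = 29
p(2) = (9 - 29) / -4 = -20/-4 = 5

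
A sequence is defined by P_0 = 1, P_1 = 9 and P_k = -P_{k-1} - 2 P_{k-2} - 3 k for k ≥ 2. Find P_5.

-27

P_2 = -9 - 2*1 - 6 = -17
P_3 = -(-17) - 2*9 - 9 = -10
P_4 = -(-10) - 2*(-17) - 12 = 32
P_5 = -32 - 2*(-10) - 15 = -27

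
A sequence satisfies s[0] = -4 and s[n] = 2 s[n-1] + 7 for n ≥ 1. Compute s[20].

3145721

The fixed point is 7/(1 - 2) = -7, so s[n] + 7 = 2(s[n-1] + 7).
Hence s[n] = 3·2^n - 7.
s[20] = 3·2^{20} - 7 = 3·1048576 - 7 = 3145721.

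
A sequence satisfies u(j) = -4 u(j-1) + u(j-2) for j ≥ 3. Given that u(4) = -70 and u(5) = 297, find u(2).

Rearranging, u(j-2) = u(j) + 4 u(j-1).
u(3) = 297 + 4*(-70) = 17
u(2) = -70 + 4*17 = -2

-2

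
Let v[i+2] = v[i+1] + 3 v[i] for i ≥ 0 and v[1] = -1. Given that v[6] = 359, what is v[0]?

7

Let v[0] = y.
v[2] = -1 + 3y
v[3] = -4 + 3y
v[4] = -7 + 12y
v[5] = -19 + 21y
v[6] = -40 + 57y
So -40 + 57y = 359, giving y = 7.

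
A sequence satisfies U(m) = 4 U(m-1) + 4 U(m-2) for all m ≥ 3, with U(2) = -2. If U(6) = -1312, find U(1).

-1

Let U(1) = y.
U(3) = -8 + 4y
U(4) = -40 + 16y
U(5) = -192 + 80y
U(6) = -928 + 384y
So -928 + 384y = -1312, giving y = -1.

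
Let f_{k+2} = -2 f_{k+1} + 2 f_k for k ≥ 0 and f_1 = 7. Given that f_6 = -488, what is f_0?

Let f_0 = z.
f_2 = -14 + 2z
f_3 = 42 - 4z
f_4 = -112 + 12z
f_5 = 308 - 32z
f_6 = -840 + 88z
So -840 + 88z = -488, giving z = 4.

4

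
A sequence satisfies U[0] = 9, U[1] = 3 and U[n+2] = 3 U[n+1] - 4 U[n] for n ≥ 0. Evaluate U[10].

-1179

U[2] = 3(3) - 4(9) = -27
U[3] = 3(-27) - 4(3) = -93
U[4] = 3(-93) - 4(-27) = -171
U[5] = 3(-171) - 4(-93) = -141
U[6] = 3(-141) - 4(-171) = 261
U[7] = 3(261) - 4(-141) = 1347
U[8] = 3(1347) - 4(261) = 2997
U[9] = 3(2997) - 4(1347) = 3603
U[10] = 3(3603) - 4(2997) = -1179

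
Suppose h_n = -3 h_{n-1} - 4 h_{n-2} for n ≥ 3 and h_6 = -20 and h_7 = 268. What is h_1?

Rearranging, h_{n-2} = (h_n + 3 h_{n-1}) / -4.
h_5 = (268 + 3·(-20)) / -4 = 208/-4 = -52
h_4 = (-20 + 3·(-52)) / -4 = -176/-4 = 44
h_3 = (-52 + 3·44) / -4 = 80/-4 = -20
h_2 = (44 + 3·(-20)) / -4 = -16/-4 = 4
h_1 = (-20 + 3·4) / -4 = -8/-4 = 2

2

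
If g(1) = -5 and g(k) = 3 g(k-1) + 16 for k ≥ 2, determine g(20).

3486784393

The fixed point is 16/(1 - 3) = -8, so g(k) + 8 = 3(g(k-1) + 8).
Hence g(k) = 3·3^{k-1} - 8.
g(20) = 3·3^{19} - 8 = 3·1162261467 - 8 = 3486784393.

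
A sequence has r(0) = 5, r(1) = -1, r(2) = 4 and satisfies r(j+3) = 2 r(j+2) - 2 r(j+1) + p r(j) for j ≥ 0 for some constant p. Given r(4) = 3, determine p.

-1

r(3) = 10 + 5p
r(4) = 12 + 9p
So 12 + 9p = 3, giving p = -1.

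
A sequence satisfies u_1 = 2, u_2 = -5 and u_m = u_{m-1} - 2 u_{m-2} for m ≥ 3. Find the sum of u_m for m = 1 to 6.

u_3 = (-5) - 2·2 = -9
u_4 = (-9) - 2·(-5) = 1
u_5 = 1 - 2·(-9) = 19
u_6 = 19 - 2·1 = 17
Sum = 2 + (-5) + (-9) + 1 + 19 + 17 = 25

25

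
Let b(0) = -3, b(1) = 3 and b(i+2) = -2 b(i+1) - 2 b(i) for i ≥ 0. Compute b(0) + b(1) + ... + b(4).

6

b(2) = -2*3 - 2*(-3) = 0
b(3) = -2*0 - 2*3 = -6
b(4) = -2*(-6) - 2*0 = 12
Sum = (-3) + 3 + 0 + (-6) + 12 = 6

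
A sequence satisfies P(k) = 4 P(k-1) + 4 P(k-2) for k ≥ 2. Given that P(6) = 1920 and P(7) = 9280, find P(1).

5

Rearranging, P(k-2) = (P(k) - 4 P(k-1)) / 4.
P(5) = (9280 - 4·1920) / 4 = 1600/4 = 400
P(4) = (1920 - 4·400) / 4 = 320/4 = 80
P(3) = (400 - 4·80) / 4 = 80/4 = 20
P(2) = (80 - 4·20) / 4 = 0/4 = 0
P(1) = (20 - 4·0) / 4 = 20/4 = 5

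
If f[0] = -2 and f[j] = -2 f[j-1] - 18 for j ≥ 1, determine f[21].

-8388614

The fixed point is -18/(1 + 2) = -6, so f[j] + 6 = -2(f[j-1] + 6).
Hence f[j] = 4·(-2)^j - 6.
f[21] = 4·(-2)^{21} - 6 = 4·-2097152 - 6 = -8388614.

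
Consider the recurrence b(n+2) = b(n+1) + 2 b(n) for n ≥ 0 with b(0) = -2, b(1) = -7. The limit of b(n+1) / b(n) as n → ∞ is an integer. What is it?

2

The characteristic equation is r^2 - r - 2 = 0, which factors as (r - 2)(r + 1) = 0.
So the roots are 2 and -1. Since |2| > |-1| and the coefficient of 2^n is non-zero, the ratio tends to 2.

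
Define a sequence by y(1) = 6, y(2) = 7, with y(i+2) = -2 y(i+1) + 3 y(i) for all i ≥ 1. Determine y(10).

y(3) = -2*7 + 3*6 = 4
y(4) = -2*4 + 3*7 = 13
y(5) = -2*13 + 3*4 = -14
y(6) = -2*(-14) + 3*13 = 67
y(7) = -2*67 + 3*(-14) = -176
y(8) = -2*(-176) + 3*67 = 553
y(9) = -2*553 + 3*(-176) = -1634
y(10) = -2*(-1634) + 3*553 = 4927

4927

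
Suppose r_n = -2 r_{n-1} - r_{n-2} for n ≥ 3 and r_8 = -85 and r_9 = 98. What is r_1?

Rearranging, r_{n-2} = -(r_n + 2 r_{n-1}).
r_7 = -(98 + 2(-85)) = 72
r_6 = -(-85 + 2(72)) = -59
r_5 = -(72 + 2(-59)) = 46
r_4 = -(-59 + 2(46)) = -33
r_3 = -(46 + 2(-33)) = 20
r_2 = -(-33 + 2(20)) = -7
r_1 = -(20 + 2(-7)) = -6

-6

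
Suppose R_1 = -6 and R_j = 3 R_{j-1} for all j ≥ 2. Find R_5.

-486

R_2 = 3(-6) = -18
R_3 = 3(-18) = -54
R_4 = 3(-54) = -162
R_5 = 3(-162) = -486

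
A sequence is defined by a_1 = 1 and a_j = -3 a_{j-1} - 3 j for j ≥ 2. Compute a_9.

a_2 = -3·1 - 6 = -9
a_3 = -3·(-9) - 9 = 18
a_4 = -3·18 - 12 = -66
a_5 = -3·(-66) - 15 = 183
a_6 = -3·183 - 18 = -567
a_7 = -3·(-567) - 21 = 1680
a_8 = -3·1680 - 24 = -5064
a_9 = -3·(-5064) - 27 = 15165

15165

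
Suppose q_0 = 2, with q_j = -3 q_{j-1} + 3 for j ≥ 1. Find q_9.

-24603

q_1 = -3(2) + 3 = -3
q_2 = -3(-3) + 3 = 12
q_3 = -3(12) + 3 = -33
q_4 = -3(-33) + 3 = 102
q_5 = -3(102) + 3 = -303
q_6 = -3(-303) + 3 = 912
q_7 = -3(912) + 3 = -2733
q_8 = -3(-2733) + 3 = 8202
q_9 = -3(8202) + 3 = -24603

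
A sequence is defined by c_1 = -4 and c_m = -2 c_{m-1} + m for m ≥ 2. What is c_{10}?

2336

c_2 = -2·(-4) + 2 = 10
c_3 = -2·10 + 3 = -17
c_4 = -2·(-17) + 4 = 38
c_5 = -2·38 + 5 = -71
c_6 = -2·(-71) + 6 = 148
c_7 = -2·148 + 7 = -289
c_8 = -2·(-289) + 8 = 586
c_9 = -2·586 + 9 = -1163
c_{10} = -2·(-1163) + 10 = 2336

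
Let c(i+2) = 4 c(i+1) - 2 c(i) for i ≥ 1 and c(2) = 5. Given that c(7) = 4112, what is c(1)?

Let c(1) = v.
c(3) = 20 - 2v
c(4) = 70 - 8v
c(5) = 240 - 28v
c(6) = 820 - 96v
c(7) = 2800 - 328v
So 2800 - 328v = 4112, giving v = -4.

-4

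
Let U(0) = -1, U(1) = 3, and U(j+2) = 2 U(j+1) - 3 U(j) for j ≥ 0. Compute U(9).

387

U(2) = 2(3) - 3(-1) = 9
U(3) = 2(9) - 3(3) = 9
U(4) = 2(9) - 3(9) = -9
U(5) = 2(-9) - 3(9) = -45
U(6) = 2(-45) - 3(-9) = -63
U(7) = 2(-63) - 3(-45) = 9
U(8) = 2(9) - 3(-63) = 207
U(9) = 2(207) - 3(9) = 387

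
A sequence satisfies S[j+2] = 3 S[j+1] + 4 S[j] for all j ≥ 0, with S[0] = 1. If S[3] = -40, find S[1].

-4

Let S[1] = v.
S[2] = 4 + 3v
S[3] = 12 + 13v
So 12 + 13v = -40, giving v = -4.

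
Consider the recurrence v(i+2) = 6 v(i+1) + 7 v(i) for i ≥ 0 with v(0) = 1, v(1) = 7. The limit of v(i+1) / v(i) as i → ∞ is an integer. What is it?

The characteristic equation is r^2 - 6r - 7 = 0, which factors as (r - 7)(r + 1) = 0.
So the roots are 7 and -1. Since |7| > |-1| and the coefficient of 7^i is non-zero, the ratio tends to 7.

7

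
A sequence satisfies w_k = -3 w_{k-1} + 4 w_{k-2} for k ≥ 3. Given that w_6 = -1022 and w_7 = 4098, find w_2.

-2

Rearranging, w_{k-2} = (w_k + 3 w_{k-1}) / 4.
w_5 = (4098 + 3·(-1022)) / 4 = 1032/4 = 258
w_4 = (-1022 + 3·258) / 4 = -248/4 = -62
w_3 = (258 + 3·(-62)) / 4 = 72/4 = 18
w_2 = (-62 + 3·18) / 4 = -8/4 = -2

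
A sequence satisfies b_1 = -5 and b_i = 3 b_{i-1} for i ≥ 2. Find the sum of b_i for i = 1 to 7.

b_2 = 3·(-5) = -15
b_3 = 3·(-15) = -45
b_4 = 3·(-45) = -135
b_5 = 3·(-135) = -405
b_6 = 3·(-405) = -1215
b_7 = 3·(-1215) = -3645
Sum = (-5) + (-15) + (-45) + (-135) + (-405) + (-1215) + (-3645) = -5465

-5465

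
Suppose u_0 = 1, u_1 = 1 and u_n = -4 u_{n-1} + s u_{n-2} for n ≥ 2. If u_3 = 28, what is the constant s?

-4

u_2 = -4 + s
u_3 = 16 - 3s
So 16 - 3s = 28, giving s = -4.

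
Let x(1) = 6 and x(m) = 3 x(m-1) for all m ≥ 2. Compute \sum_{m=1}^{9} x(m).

59046

x(2) = 3(6) = 18
x(3) = 3(18) = 54
x(4) = 3(54) = 162
x(5) = 3(162) = 486
x(6) = 3(486) = 1458
x(7) = 3(1458) = 4374
x(8) = 3(4374) = 13122
x(9) = 3(13122) = 39366
Sum = 6 + 18 + 54 + 162 + 486 + 1458 + 4374 + 13122 + 39366 = 59046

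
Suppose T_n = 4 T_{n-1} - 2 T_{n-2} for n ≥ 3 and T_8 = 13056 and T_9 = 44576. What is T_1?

Rearranging, T_{n-2} = (T_n - 4 T_{n-1}) / -2.
T_7 = (44576 - 4*13056) / -2 = -7648/-2 = 3824
T_6 = (13056 - 4*3824) / -2 = -2240/-2 = 1120
T_5 = (3824 - 4*1120) / -2 = -656/-2 = 328
T_4 = (1120 - 4*328) / -2 = -192/-2 = 96
T_3 = (328 - 4*96) / -2 = -56/-2 = 28
T_2 = (96 - 4*28) / -2 = -16/-2 = 8
T_1 = (28 - 4*8) / -2 = -4/-2 = 2

2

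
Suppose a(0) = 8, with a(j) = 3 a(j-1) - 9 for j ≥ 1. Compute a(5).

855

a(1) = 3(8) - 9 = 15
a(2) = 3(15) - 9 = 36
a(3) = 3(36) - 9 = 99
a(4) = 3(99) - 9 = 288
a(5) = 3(288) - 9 = 855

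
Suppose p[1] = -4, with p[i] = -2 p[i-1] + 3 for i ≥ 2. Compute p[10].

2561

p[2] = -2(-4) + 3 = 11
p[3] = -2(11) + 3 = -19
p[4] = -2(-19) + 3 = 41
p[5] = -2(41) + 3 = -79
p[6] = -2(-79) + 3 = 161
p[7] = -2(161) + 3 = -319
p[8] = -2(-319) + 3 = 641
p[9] = -2(641) + 3 = -1279
p[10] = -2(-1279) + 3 = 2561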